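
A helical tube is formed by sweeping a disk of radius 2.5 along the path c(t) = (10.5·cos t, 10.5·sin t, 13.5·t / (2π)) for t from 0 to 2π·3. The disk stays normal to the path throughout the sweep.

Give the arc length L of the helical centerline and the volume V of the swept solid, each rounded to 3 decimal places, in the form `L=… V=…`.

L=202.022 V=3966.684

2πR = 2π·10.5 = 65.973446
per-turn = √(65.973446² + 13.5²) = √(4352.4955 + 182.25) = √4534.7455 = 67.340519
L = 3 × 67.340519 = 202.021558
V = π·2.5² × L = 19.634954 × 202.021558 = 3966.684014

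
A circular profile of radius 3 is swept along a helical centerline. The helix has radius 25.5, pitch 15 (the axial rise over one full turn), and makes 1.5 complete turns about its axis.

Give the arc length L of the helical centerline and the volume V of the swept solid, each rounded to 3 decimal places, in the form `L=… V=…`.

2πR = 2π·25.5 = 160.221225
per-turn = √(160.221225² + 15²) = √(25670.8410 + 225) = √25895.8410 = 160.921848
L = 1.5 × 160.921848 = 241.382771
V = π·3² × L = 28.274334 × 241.382771 = 6824.937074

L=241.383 V=6824.937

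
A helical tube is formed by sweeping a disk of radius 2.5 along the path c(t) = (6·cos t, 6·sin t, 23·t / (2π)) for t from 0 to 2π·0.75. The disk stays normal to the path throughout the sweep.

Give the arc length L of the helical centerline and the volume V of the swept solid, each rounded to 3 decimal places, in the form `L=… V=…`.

L=33.121 V=650.329

2πR = 2π·6 = 37.699112
per-turn = √(37.699112² + 23²) = √(1421.2230 + 529) = √1950.2230 = 44.161330
L = 0.75 × 44.161330 = 33.120997
V = π·2.5² × L = 19.634954 × 33.120997 = 650.329260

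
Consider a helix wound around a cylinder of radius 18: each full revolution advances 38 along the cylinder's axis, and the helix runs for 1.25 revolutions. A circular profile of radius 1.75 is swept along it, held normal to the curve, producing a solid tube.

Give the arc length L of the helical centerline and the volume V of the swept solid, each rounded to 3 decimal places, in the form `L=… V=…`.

L=149.138 V=1434.878

2πR = 2π·18 = 113.097336
per-turn = √(113.097336² + 38²) = √(12791.0073 + 1444) = √14235.0073 = 119.310550
L = 1.25 × 119.310550 = 149.138187
V = π·1.75² × L = 9.621128 × 149.138187 = 1434.877515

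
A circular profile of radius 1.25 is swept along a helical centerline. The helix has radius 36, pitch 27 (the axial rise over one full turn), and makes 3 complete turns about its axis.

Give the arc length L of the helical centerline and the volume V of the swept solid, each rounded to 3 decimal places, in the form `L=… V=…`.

2πR = 2π·36 = 226.194671
per-turn = √(226.194671² + 27²) = √(51164.0292 + 729) = √51893.0292 = 227.800415
L = 3 × 227.800415 = 683.401246
V = π·1.25² × L = 4.908739 × 683.401246 = 3354.638021

L=683.401 V=3354.638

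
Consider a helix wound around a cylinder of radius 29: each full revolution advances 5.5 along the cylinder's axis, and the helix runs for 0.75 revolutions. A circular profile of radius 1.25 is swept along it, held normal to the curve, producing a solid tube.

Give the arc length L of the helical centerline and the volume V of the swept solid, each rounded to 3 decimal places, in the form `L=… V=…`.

L=136.722 V=671.130

2πR = 2π·29 = 182.212374
per-turn = √(182.212374² + 5.5²) = √(33201.3492 + 30.25) = √33231.5992 = 182.295363
L = 0.75 × 182.295363 = 136.721522
V = π·1.25² × L = 4.908739 × 136.721522 = 671.130201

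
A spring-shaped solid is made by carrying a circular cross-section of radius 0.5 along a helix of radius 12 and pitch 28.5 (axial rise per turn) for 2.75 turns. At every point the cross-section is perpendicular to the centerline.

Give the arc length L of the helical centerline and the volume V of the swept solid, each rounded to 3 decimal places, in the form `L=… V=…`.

L=221.663 V=174.094

2πR = 2π·12 = 75.398224
per-turn = √(75.398224² + 28.5²) = √(5684.8921 + 812.25) = √6497.1421 = 80.604852
L = 2.75 × 80.604852 = 221.663342
V = π·0.5² × L = 0.785398 × 221.663342 = 174.093982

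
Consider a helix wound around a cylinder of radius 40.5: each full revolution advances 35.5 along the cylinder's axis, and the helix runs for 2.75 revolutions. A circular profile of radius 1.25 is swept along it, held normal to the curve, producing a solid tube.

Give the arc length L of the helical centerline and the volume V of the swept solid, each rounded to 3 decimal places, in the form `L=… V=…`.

L=706.567 V=3468.351

2πR = 2π·40.5 = 254.469005
per-turn = √(254.469005² + 35.5²) = √(64754.4745 + 1260.25) = √66014.7245 = 256.933307
L = 2.75 × 256.933307 = 706.566595
V = π·1.25² × L = 4.908739 × 706.566595 = 3468.350665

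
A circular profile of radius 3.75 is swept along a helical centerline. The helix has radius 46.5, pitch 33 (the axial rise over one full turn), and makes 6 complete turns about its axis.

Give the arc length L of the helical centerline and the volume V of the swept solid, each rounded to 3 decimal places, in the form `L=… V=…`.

2πR = 2π·46.5 = 292.168117
per-turn = √(292.168117² + 33²) = √(85362.2085 + 1089) = √86451.2085 = 294.025864
L = 6 × 294.025864 = 1764.155182
V = π·3.75² × L = 44.178647 × 1764.155182 = 77937.988476

L=1764.155 V=77937.988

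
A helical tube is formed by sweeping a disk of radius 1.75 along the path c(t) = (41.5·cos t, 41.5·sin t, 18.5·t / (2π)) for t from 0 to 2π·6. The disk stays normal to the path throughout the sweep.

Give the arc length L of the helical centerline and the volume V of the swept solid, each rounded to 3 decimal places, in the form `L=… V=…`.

2πR = 2π·41.5 = 260.752190
per-turn = √(260.752190² + 18.5²) = √(67991.7047 + 342.25) = √68333.9547 = 261.407641
L = 6 × 261.407641 = 1568.445845
V = π·1.75² × L = 9.621128 × 1568.445845 = 15090.217458

L=1568.446 V=15090.217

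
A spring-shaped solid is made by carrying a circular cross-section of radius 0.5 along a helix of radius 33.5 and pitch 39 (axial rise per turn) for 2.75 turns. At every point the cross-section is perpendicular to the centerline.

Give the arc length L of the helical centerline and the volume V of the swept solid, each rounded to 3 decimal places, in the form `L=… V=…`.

L=588.691 V=462.356

2πR = 2π·33.5 = 210.486708
per-turn = √(210.486708² + 39²) = √(44304.6542 + 1521) = √45825.6542 = 214.069274
L = 2.75 × 214.069274 = 588.690504
V = π·0.5² × L = 0.785398 × 588.690504 = 462.356441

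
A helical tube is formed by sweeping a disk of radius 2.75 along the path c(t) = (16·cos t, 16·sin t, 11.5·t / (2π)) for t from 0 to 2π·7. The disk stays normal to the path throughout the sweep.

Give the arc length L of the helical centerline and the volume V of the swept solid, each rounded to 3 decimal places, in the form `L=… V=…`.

2πR = 2π·16 = 100.530965
per-turn = √(100.530965² + 11.5²) = √(10106.4749 + 132.25) = √10238.7249 = 101.186585
L = 7 × 101.186585 = 708.306092
V = π·2.75² × L = 23.758294 × 708.306092 = 16828.144697

L=708.306 V=16828.145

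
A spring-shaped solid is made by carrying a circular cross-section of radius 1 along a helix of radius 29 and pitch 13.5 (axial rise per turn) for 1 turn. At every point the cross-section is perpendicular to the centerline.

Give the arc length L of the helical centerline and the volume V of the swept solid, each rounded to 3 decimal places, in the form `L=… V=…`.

L=182.712 V=574.006

2πR = 2π·29 = 182.212374
per-turn = √(182.212374² + 13.5²) = √(33201.3492 + 182.25) = √33383.5992 = 182.711793
L = 1 × 182.711793 = 182.711793
V = π·1² × L = 3.141593 × 182.711793 = 574.006026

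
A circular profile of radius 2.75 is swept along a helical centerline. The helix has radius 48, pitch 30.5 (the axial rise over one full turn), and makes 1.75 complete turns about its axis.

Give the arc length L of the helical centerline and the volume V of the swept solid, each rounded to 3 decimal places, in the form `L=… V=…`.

L=530.480 V=12603.291

2πR = 2π·48 = 301.592895
per-turn = √(301.592895² + 30.5²) = √(90958.2742 + 930.25) = √91888.5242 = 303.131200
L = 1.75 × 303.131200 = 530.479599
V = π·2.75² × L = 23.758294 × 530.479599 = 12603.290515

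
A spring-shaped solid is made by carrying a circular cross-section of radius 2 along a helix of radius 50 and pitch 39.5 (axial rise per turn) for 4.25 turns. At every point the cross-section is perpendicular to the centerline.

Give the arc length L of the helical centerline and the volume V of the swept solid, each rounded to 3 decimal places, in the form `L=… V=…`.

L=1345.689 V=16910.429

2πR = 2π·50 = 314.159265
per-turn = √(314.159265² + 39.5²) = √(98696.0440 + 1560.25) = √100256.2940 = 316.632743
L = 4.25 × 316.632743 = 1345.689158
V = π·2² × L = 12.566371 × 1345.689158 = 16910.428694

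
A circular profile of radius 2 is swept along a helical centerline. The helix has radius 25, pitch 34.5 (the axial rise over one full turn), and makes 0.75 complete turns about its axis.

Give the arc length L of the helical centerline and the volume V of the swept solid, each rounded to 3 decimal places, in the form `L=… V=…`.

2πR = 2π·25 = 157.079633
per-turn = √(157.079633² + 34.5²) = √(24674.0110 + 1190.25) = √25864.2610 = 160.823695
L = 0.75 × 160.823695 = 120.617772
V = π·2² × L = 12.566371 × 120.617772 = 1515.727620

L=120.618 V=1515.728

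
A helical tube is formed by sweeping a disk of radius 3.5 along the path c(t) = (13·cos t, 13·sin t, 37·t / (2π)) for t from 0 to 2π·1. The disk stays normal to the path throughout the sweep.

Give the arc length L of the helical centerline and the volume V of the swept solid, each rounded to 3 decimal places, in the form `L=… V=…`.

L=89.671 V=3450.937

2πR = 2π·13 = 81.681409
per-turn = √(81.681409² + 37²) = √(6671.8526 + 1369) = √8040.8526 = 89.670801
L = 1 × 89.670801 = 89.670801
V = π·3.5² × L = 38.484510 × 89.670801 = 3450.936843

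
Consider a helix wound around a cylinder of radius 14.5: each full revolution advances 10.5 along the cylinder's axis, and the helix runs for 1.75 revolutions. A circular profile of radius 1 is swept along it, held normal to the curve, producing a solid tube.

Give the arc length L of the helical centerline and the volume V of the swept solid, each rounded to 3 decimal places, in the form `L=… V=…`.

L=160.491 V=504.198

2πR = 2π·14.5 = 91.106187
per-turn = √(91.106187² + 10.5²) = √(8300.3373 + 110.25) = √8410.5873 = 91.709254
L = 1.75 × 91.709254 = 160.491195
V = π·1² × L = 3.141593 × 160.491195 = 504.197959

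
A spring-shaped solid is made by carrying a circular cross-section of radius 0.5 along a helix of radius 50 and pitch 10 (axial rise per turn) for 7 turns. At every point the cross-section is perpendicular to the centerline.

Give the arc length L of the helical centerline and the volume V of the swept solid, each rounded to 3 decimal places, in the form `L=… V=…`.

L=2200.229 V=1728.056

2πR = 2π·50 = 314.159265
per-turn = √(314.159265² + 10²) = √(98696.0440 + 100) = √98796.0440 = 314.318380
L = 7 × 314.318380 = 2200.228660
V = π·0.5² × L = 0.785398 × 2200.228660 = 1728.055549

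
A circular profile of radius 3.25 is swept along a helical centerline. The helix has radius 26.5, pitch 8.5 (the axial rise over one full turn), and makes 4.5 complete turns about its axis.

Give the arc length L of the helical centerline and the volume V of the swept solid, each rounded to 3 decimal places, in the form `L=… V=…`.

L=750.246 V=24895.452

2πR = 2π·26.5 = 166.504411
per-turn = √(166.504411² + 8.5²) = √(27723.7188 + 72.25) = √27795.9688 = 166.721231
L = 4.5 × 166.721231 = 750.245538
V = π·3.25² × L = 33.183072 × 750.245538 = 24895.452011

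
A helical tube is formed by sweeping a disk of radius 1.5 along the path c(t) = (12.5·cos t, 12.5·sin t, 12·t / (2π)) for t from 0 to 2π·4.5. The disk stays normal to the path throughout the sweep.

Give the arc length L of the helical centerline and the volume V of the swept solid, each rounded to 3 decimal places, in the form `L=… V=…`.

L=357.531 V=2527.235

2πR = 2π·12.5 = 78.539816
per-turn = √(78.539816² + 12²) = √(6168.5028 + 144) = √6312.5028 = 79.451260
L = 4.5 × 79.451260 = 357.530671
V = π·1.5² × L = 7.068583 × 357.530671 = 2527.235391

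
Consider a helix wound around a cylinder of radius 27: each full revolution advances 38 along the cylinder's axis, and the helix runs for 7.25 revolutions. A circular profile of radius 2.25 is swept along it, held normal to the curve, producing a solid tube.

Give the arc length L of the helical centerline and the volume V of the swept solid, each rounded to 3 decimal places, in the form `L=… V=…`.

L=1260.411 V=20045.976

2πR = 2π·27 = 169.646003
per-turn = √(169.646003² + 38²) = √(28779.7664 + 1444) = √30223.7664 = 173.849839
L = 7.25 × 173.849839 = 1260.411331
V = π·2.25² × L = 15.904313 × 1260.411331 = 20045.976075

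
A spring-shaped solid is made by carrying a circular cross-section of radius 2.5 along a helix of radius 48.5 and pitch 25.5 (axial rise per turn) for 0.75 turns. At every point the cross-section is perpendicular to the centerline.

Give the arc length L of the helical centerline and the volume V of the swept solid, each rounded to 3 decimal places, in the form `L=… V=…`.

L=229.350 V=4503.270

2πR = 2π·48.5 = 304.734487
per-turn = √(304.734487² + 25.5²) = √(92863.1078 + 650.25) = √93513.3578 = 305.799539
L = 0.75 × 305.799539 = 229.349654
V = π·2.5² × L = 19.634954 × 229.349654 = 4503.269925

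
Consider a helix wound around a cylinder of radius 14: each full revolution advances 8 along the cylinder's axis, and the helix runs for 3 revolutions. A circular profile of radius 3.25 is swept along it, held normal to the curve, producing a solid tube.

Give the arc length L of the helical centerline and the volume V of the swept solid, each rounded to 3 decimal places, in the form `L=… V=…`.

L=264.983 V=8792.946

2πR = 2π·14 = 87.964594
per-turn = √(87.964594² + 8²) = √(7737.7699 + 64) = √7801.7699 = 88.327628
L = 3 × 88.327628 = 264.982884
V = π·3.25² × L = 33.183072 × 264.982884 = 8792.946216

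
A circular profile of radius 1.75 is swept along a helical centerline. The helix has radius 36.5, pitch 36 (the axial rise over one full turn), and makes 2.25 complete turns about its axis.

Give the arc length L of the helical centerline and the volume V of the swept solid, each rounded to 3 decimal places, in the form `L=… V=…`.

2πR = 2π·36.5 = 229.336264
per-turn = √(229.336264² + 36²) = √(52595.1219 + 1296) = √53891.1219 = 232.144614
L = 2.25 × 232.144614 = 522.325382
V = π·1.75² × L = 9.621128 × 522.325382 = 5025.359095

L=522.325 V=5025.359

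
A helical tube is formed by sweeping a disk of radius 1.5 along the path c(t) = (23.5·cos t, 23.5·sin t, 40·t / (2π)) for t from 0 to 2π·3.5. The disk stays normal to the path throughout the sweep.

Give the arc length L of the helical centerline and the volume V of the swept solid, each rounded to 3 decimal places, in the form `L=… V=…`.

L=535.419 V=3784.657

2πR = 2π·23.5 = 147.654855
per-turn = √(147.654855² + 40²) = √(21801.9561 + 1600) = √23401.9561 = 152.976979
L = 3.5 × 152.976979 = 535.419427
V = π·1.5² × L = 7.068583 × 535.419427 = 3784.656909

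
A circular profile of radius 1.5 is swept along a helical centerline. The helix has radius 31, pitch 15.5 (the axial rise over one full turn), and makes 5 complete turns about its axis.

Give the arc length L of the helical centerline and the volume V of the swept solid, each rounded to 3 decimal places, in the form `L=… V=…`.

2πR = 2π·31 = 194.778745
per-turn = √(194.778745² + 15.5²) = √(37938.7593 + 240.25) = √38179.0093 = 195.394497
L = 5 × 195.394497 = 976.972483
V = π·1.5² × L = 7.068583 × 976.972483 = 6905.811546

L=976.972 V=6905.812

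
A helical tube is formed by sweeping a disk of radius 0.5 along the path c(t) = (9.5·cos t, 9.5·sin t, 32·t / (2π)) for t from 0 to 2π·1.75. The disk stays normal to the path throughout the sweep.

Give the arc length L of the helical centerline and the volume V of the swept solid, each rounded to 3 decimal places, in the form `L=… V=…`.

2πR = 2π·9.5 = 59.690260
per-turn = √(59.690260² + 32²) = √(3562.9272 + 1024) = √4586.9272 = 67.726857
L = 1.75 × 67.726857 = 118.522000
V = π·0.5² × L = 0.785398 × 118.522000 = 93.086961

L=118.522 V=93.087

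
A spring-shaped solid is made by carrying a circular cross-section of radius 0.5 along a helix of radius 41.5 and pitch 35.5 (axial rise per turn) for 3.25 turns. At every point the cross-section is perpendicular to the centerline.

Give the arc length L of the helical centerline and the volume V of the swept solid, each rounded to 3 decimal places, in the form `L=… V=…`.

L=855.262 V=671.722

2πR = 2π·41.5 = 260.752190
per-turn = √(260.752190² + 35.5²) = √(67991.7047 + 1260.25) = √69251.9547 = 263.157661
L = 3.25 × 263.157661 = 855.262399
V = π·0.5² × L = 0.785398 × 855.262399 = 671.721518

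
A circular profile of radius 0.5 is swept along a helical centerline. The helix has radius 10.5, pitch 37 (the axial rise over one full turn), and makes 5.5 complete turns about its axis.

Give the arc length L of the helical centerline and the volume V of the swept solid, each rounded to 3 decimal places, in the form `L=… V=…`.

L=416.023 V=326.744

2πR = 2π·10.5 = 65.973446
per-turn = √(65.973446² + 37²) = √(4352.4955 + 1369) = √5721.4955 = 75.640568
L = 5.5 × 75.640568 = 416.023124
V = π·0.5² × L = 0.785398 × 416.023124 = 326.743798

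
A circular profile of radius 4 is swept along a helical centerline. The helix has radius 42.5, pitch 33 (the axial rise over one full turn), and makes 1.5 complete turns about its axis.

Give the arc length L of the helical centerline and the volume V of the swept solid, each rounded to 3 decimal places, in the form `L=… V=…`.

2πR = 2π·42.5 = 267.035376
per-turn = √(267.035376² + 33²) = √(71307.8918 + 1089) = √72396.8918 = 269.066705
L = 1.5 × 269.066705 = 403.600058
V = π·4² × L = 50.265482 × 403.600058 = 20287.151618

L=403.600 V=20287.152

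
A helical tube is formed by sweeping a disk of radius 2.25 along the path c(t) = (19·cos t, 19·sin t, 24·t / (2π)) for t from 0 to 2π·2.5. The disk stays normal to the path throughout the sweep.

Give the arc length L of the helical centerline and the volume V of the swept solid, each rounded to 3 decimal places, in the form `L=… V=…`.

L=304.423 V=4841.634

2πR = 2π·19 = 119.380521
per-turn = √(119.380521² + 24²) = √(14251.7088 + 576) = √14827.7088 = 121.769080
L = 2.5 × 121.769080 = 304.422699
V = π·2.25² × L = 15.904313 × 304.422699 = 4841.633832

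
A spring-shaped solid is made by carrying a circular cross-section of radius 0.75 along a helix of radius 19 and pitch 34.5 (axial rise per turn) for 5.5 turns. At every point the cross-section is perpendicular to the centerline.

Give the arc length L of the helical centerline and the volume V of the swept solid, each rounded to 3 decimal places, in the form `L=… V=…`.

L=683.461 V=1207.776

2πR = 2π·19 = 119.380521
per-turn = √(119.380521² + 34.5²) = √(14251.7088 + 1190.25) = √15441.9588 = 124.265678
L = 5.5 × 124.265678 = 683.461230
V = π·0.75² × L = 1.767146 × 683.461230 = 1207.775688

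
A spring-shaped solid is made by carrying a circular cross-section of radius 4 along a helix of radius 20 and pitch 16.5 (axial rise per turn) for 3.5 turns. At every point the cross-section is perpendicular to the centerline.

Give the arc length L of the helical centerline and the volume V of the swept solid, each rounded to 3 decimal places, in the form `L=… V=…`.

2πR = 2π·20 = 125.663706
per-turn = √(125.663706² + 16.5²) = √(15791.3670 + 272.25) = √16063.6170 = 126.742325
L = 3.5 × 126.742325 = 443.598139
V = π·4² × L = 50.265482 × 443.598139 = 22297.674465

L=443.598 V=22297.674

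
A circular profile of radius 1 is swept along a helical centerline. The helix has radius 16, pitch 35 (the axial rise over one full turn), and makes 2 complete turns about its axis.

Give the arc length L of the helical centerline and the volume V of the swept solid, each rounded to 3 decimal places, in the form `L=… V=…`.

2πR = 2π·16 = 100.530965
per-turn = √(100.530965² + 35²) = √(10106.4749 + 1225) = √11331.4749 = 106.449401
L = 2 × 106.449401 = 212.898801
V = π·1² × L = 3.141593 × 212.898801 = 668.841310

L=212.899 V=668.841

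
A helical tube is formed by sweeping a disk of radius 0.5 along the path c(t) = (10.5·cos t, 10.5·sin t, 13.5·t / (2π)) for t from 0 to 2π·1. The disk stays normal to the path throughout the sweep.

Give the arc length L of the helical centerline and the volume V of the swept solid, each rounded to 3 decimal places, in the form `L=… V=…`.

L=67.341 V=52.889

2πR = 2π·10.5 = 65.973446
per-turn = √(65.973446² + 13.5²) = √(4352.4955 + 182.25) = √4534.7455 = 67.340519
L = 1 × 67.340519 = 67.340519
V = π·0.5² × L = 0.785398 × 67.340519 = 52.889120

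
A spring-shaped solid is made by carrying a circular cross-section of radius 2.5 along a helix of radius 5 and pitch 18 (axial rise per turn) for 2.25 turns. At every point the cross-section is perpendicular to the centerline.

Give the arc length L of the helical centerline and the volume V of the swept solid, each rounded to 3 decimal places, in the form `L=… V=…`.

L=81.466 V=1599.585

2πR = 2π·5 = 31.415927
per-turn = √(31.415927² + 18²) = √(986.9604 + 324) = √1310.9604 = 36.207188
L = 2.25 × 36.207188 = 81.466172
V = π·2.5² × L = 19.634954 × 81.466172 = 1599.584552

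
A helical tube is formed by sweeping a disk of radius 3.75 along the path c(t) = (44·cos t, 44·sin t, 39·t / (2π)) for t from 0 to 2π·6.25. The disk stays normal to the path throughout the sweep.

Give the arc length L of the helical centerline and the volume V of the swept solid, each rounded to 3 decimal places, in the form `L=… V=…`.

2πR = 2π·44 = 276.460154
per-turn = √(276.460154² + 39²) = √(76430.2165 + 1521) = √77951.2165 = 279.197451
L = 6.25 × 279.197451 = 1744.984067
V = π·3.75² × L = 44.178647 × 1744.984067 = 77091.034574

L=1744.984 V=77091.035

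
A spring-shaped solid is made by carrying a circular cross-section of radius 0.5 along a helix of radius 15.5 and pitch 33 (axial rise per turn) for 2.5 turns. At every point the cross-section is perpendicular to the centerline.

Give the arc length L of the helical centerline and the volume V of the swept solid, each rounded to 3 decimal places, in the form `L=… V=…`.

2πR = 2π·15.5 = 97.389372
per-turn = √(97.389372² + 33²) = √(9484.6898 + 1089) = √10573.6898 = 102.828449
L = 2.5 × 102.828449 = 257.071121
V = π·0.5² × L = 0.785398 × 257.071121 = 201.903187

L=257.071 V=201.903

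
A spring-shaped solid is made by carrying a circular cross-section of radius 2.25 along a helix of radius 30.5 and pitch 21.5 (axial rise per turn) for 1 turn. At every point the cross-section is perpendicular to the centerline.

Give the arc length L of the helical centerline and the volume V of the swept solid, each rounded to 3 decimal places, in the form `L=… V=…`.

L=192.839 V=3066.979

2πR = 2π·30.5 = 191.637152
per-turn = √(191.637152² + 21.5²) = √(36724.7980 + 462.25) = √37187.0480 = 192.839436
L = 1 × 192.839436 = 192.839436
V = π·2.25² × L = 15.904313 × 192.839436 = 3066.978708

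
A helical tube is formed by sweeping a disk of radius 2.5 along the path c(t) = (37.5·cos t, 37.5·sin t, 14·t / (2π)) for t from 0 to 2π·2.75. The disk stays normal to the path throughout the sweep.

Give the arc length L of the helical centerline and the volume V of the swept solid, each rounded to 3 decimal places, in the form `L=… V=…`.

L=649.096 V=12744.975

2πR = 2π·37.5 = 235.619449
per-turn = √(235.619449² + 14²) = √(55516.5248 + 196) = √55712.5248 = 236.035007
L = 2.75 × 236.035007 = 649.096271
V = π·2.5² × L = 19.634954 × 649.096271 = 12744.975469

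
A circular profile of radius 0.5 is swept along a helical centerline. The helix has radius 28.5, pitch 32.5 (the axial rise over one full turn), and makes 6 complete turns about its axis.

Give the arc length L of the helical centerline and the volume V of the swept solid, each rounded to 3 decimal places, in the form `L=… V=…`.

L=1091.977 V=857.637

2πR = 2π·28.5 = 179.070781
per-turn = √(179.070781² + 32.5²) = √(32066.3447 + 1056.25) = √33122.5947 = 181.996139
L = 6 × 181.996139 = 1091.976835
V = π·0.5² × L = 0.785398 × 1091.976835 = 857.636601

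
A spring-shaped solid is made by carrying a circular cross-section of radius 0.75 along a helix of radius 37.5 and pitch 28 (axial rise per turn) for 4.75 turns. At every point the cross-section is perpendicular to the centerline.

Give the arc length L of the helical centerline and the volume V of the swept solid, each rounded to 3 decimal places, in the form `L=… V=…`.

L=1127.067 V=1991.692

2πR = 2π·37.5 = 235.619449
per-turn = √(235.619449² + 28²) = √(55516.5248 + 784) = √56300.5248 = 237.277316
L = 4.75 × 237.277316 = 1127.067252
V = π·0.75² × L = 1.767146 × 1127.067252 = 1991.692236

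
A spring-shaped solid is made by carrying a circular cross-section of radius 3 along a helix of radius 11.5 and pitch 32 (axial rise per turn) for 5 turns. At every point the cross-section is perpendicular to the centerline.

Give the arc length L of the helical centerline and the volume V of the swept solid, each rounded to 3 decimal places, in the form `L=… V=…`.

L=395.127 V=11171.959

2πR = 2π·11.5 = 72.256631
per-turn = √(72.256631² + 32²) = √(5221.0207 + 1024) = √6245.0207 = 79.025444
L = 5 × 79.025444 = 395.127218
V = π·3² × L = 28.274334 × 395.127218 = 11171.958881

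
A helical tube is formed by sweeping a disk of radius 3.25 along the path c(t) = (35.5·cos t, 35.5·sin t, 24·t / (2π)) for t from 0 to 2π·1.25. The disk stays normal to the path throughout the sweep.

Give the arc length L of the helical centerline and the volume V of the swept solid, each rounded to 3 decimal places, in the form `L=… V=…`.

2πR = 2π·35.5 = 223.053078
per-turn = √(223.053078² + 24²) = √(49752.6758 + 576) = √50328.6758 = 224.340535
L = 1.25 × 224.340535 = 280.425669
V = π·3.25² × L = 33.183072 × 280.425669 = 9305.385283

L=280.426 V=9305.385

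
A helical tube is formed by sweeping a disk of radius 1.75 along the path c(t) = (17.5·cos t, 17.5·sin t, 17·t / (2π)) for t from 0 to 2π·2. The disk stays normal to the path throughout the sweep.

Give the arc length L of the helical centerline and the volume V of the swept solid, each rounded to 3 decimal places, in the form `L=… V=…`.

L=222.524 V=2140.935

2πR = 2π·17.5 = 109.955743
per-turn = √(109.955743² + 17²) = √(12090.2654 + 289) = √12379.2654 = 111.262147
L = 2 × 111.262147 = 222.524294
V = π·1.75² × L = 9.621128 × 222.524294 = 2140.934608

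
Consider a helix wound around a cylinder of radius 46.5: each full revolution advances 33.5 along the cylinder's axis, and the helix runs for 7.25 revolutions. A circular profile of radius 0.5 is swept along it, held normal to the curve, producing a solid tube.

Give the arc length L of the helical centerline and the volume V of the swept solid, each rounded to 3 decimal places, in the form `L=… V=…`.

L=2132.097 V=1674.545

2πR = 2π·46.5 = 292.168117
per-turn = √(292.168117² + 33.5²) = √(85362.2085 + 1122.25) = √86484.4585 = 294.082401
L = 7.25 × 294.082401 = 2132.097406
V = π·0.5² × L = 0.785398 × 2132.097406 = 1674.545387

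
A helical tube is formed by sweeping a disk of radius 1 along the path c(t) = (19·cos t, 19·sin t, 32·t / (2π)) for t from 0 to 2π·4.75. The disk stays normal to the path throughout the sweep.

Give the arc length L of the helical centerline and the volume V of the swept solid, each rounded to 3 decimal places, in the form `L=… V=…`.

2πR = 2π·19 = 119.380521
per-turn = √(119.380521² + 32²) = √(14251.7088 + 1024) = √15275.7088 = 123.594938
L = 4.75 × 123.594938 = 587.075957
V = π·1² × L = 3.141593 × 587.075957 = 1844.353512

L=587.076 V=1844.354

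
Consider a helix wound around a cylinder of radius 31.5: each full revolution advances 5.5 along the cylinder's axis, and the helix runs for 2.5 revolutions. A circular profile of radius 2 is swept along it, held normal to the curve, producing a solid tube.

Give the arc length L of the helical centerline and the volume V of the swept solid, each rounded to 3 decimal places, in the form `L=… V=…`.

2πR = 2π·31.5 = 197.920337
per-turn = √(197.920337² + 5.5²) = √(39172.4599 + 30.25) = √39202.7099 = 197.996742
L = 2.5 × 197.996742 = 494.991855
V = π·2² × L = 12.566371 × 494.991855 = 6220.251103

L=494.992 V=6220.251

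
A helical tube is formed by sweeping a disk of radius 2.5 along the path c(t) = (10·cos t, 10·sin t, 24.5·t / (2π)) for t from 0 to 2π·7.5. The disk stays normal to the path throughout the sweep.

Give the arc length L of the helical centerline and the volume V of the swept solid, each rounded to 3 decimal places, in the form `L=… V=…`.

L=505.797 V=9931.292

2πR = 2π·10 = 62.831853
per-turn = √(62.831853² + 24.5²) = √(3947.8418 + 600.25) = √4548.0918 = 67.439542
L = 7.5 × 67.439542 = 505.796561
V = π·2.5² × L = 19.634954 × 505.796561 = 9931.292259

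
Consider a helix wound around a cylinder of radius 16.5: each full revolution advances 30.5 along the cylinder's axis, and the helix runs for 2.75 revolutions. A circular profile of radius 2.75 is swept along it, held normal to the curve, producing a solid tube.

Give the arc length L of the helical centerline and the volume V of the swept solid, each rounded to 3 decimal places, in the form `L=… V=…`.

2πR = 2π·16.5 = 103.672558
per-turn = √(103.672558² + 30.5²) = √(10747.9992 + 930.25) = √11678.2492 = 108.065948
L = 2.75 × 108.065948 = 297.181358
V = π·2.75² × L = 23.758294 × 297.181358 = 7060.522205

L=297.181 V=7060.522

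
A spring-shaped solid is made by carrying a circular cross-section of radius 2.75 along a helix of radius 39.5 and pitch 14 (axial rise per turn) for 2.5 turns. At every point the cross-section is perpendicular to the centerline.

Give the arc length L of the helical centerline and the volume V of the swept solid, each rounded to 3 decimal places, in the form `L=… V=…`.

L=621.451 V=14764.614

2πR = 2π·39.5 = 248.185820
per-turn = √(248.185820² + 14²) = √(61596.2011 + 196) = √61792.2011 = 248.580371
L = 2.5 × 248.580371 = 621.450929
V = π·2.75² × L = 23.758294 × 621.450929 = 14764.614144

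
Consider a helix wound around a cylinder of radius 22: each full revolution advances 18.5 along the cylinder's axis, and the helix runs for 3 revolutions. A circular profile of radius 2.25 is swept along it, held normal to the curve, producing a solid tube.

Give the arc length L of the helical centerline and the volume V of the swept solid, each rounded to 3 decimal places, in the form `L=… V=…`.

2πR = 2π·22 = 138.230077
per-turn = √(138.230077² + 18.5²) = √(19107.5541 + 342.25) = √19449.8041 = 139.462555
L = 3 × 139.462555 = 418.387664
V = π·2.25² × L = 15.904313 × 418.387664 = 6654.168278

L=418.388 V=6654.168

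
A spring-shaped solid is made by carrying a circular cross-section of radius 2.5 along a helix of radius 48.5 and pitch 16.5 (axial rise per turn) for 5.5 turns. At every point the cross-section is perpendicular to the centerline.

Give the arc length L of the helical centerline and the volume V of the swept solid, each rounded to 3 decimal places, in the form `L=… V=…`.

2πR = 2π·48.5 = 304.734487
per-turn = √(304.734487² + 16.5²) = √(92863.1078 + 272.25) = √93135.3578 = 305.180861
L = 5.5 × 305.180861 = 1678.494735
V = π·2.5² × L = 19.634954 × 1678.494735 = 32957.167044

L=1678.495 V=32957.167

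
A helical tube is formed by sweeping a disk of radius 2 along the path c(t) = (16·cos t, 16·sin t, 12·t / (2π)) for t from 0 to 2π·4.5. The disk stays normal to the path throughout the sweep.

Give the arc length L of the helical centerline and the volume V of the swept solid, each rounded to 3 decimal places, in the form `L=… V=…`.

L=455.601 V=5725.249

2πR = 2π·16 = 100.530965
per-turn = √(100.530965² + 12²) = √(10106.4749 + 144) = √10250.4749 = 101.244629
L = 4.5 × 101.244629 = 455.600831
V = π·2² × L = 12.566371 × 455.600831 = 5725.248890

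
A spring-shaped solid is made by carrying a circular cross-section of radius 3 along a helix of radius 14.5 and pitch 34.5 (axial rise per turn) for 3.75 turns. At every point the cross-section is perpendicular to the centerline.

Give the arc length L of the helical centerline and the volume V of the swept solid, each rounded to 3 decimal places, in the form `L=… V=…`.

L=365.324 V=10329.283

2πR = 2π·14.5 = 91.106187
per-turn = √(91.106187² + 34.5²) = √(8300.3373 + 1190.25) = √9490.5873 = 97.419645
L = 3.75 × 97.419645 = 365.323670
V = π·3² × L = 28.274334 × 365.323670 = 10329.283423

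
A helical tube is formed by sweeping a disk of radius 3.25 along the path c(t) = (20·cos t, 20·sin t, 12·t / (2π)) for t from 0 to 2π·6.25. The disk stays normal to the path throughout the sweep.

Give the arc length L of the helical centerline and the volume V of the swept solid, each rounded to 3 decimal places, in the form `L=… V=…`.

L=788.971 V=26180.483

2πR = 2π·20 = 125.663706
per-turn = √(125.663706² + 12²) = √(15791.3670 + 144) = √15935.3670 = 126.235364
L = 6.25 × 126.235364 = 788.971023
V = π·3.25² × L = 33.183072 × 788.971023 = 26180.482579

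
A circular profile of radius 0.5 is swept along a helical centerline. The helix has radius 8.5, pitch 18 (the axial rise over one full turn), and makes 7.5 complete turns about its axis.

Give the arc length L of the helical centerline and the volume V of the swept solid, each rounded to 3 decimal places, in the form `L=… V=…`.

L=422.691 V=331.981

2πR = 2π·8.5 = 53.407075
per-turn = √(53.407075² + 18²) = √(2852.3157 + 324) = √3176.3157 = 56.358812
L = 7.5 × 56.358812 = 422.691089
V = π·0.5² × L = 0.785398 × 422.691089 = 331.980805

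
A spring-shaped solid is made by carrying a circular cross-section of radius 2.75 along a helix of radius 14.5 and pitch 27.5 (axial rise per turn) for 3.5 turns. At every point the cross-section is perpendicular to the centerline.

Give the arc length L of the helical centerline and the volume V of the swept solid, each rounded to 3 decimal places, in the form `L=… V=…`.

2πR = 2π·14.5 = 91.106187
per-turn = √(91.106187² + 27.5²) = √(8300.3373 + 756.25) = √9056.5873 = 95.166104
L = 3.5 × 95.166104 = 333.081363
V = π·2.75² × L = 23.758294 × 333.081363 = 7913.445098

L=333.081 V=7913.445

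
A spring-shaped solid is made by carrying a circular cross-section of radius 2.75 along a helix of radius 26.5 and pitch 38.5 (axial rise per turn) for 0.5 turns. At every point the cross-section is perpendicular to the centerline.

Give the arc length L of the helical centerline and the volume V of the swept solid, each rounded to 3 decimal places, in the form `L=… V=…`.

2πR = 2π·26.5 = 166.504411
per-turn = √(166.504411² + 38.5²) = √(27723.7188 + 1482.25) = √29205.9688 = 170.897539
L = 0.5 × 170.897539 = 85.448769
V = π·2.75² × L = 23.758294 × 85.448769 = 2030.117023

L=85.449 V=2030.117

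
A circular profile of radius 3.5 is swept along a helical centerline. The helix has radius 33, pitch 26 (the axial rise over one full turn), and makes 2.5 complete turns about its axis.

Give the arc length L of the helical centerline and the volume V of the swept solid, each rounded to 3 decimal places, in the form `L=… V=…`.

2πR = 2π·33 = 207.345115
per-turn = √(207.345115² + 26²) = √(42991.9968 + 676) = √43667.9968 = 208.968889
L = 2.5 × 208.968889 = 522.422224
V = π·3.5² × L = 38.484510 × 522.422224 = 20105.163296

L=522.422 V=20105.163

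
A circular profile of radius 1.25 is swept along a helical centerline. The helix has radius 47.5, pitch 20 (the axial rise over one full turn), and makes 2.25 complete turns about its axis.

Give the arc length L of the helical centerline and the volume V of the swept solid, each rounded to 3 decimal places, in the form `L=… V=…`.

2πR = 2π·47.5 = 298.451302
per-turn = √(298.451302² + 20²) = √(89073.1797 + 400) = √89473.1797 = 299.120678
L = 2.25 × 299.120678 = 673.021524
V = π·1.25² × L = 4.908739 × 673.021524 = 3303.686683

L=673.022 V=3303.687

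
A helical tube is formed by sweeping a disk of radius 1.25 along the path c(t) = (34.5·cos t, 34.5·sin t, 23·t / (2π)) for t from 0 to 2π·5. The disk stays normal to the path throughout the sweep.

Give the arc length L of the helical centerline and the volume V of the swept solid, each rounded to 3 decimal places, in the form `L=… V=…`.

2πR = 2π·34.5 = 216.769893
per-turn = √(216.769893² + 23²) = √(46989.1866 + 529) = √47518.1866 = 217.986666
L = 5 × 217.986666 = 1089.933330
V = π·1.25² × L = 4.908739 × 1089.933330 = 5350.197723

L=1089.933 V=5350.198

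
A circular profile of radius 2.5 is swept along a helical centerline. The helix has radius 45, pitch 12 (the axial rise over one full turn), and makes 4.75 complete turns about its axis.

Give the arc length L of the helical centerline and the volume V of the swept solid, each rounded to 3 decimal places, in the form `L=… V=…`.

L=1344.240 V=26394.089

2πR = 2π·45 = 282.743339
per-turn = √(282.743339² + 12²) = √(79943.7956 + 144) = √80087.7956 = 282.997872
L = 4.75 × 282.997872 = 1344.239893
V = π·2.5² × L = 19.634954 × 1344.239893 = 26394.088574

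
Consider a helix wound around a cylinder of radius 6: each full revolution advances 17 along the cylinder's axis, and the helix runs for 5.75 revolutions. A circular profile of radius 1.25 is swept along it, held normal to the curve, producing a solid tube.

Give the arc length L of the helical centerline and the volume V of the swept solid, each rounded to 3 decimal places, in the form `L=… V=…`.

L=237.790 V=1167.251

2πR = 2π·6 = 37.699112
per-turn = √(37.699112² + 17²) = √(1421.2230 + 289) = √1710.2230 = 41.354843
L = 5.75 × 41.354843 = 237.790347
V = π·1.25² × L = 4.908739 × 237.790347 = 1167.250636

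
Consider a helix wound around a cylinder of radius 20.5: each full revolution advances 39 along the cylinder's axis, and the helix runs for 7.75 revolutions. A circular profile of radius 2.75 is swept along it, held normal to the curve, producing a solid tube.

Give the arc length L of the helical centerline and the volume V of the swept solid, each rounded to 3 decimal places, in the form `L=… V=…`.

L=1042.996 V=24779.802

2πR = 2π·20.5 = 128.805299
per-turn = √(128.805299² + 39²) = √(16590.8050 + 1521) = √18111.8050 = 134.580106
L = 7.75 × 134.580106 = 1042.995823
V = π·2.75² × L = 23.758294 × 1042.995823 = 24779.801876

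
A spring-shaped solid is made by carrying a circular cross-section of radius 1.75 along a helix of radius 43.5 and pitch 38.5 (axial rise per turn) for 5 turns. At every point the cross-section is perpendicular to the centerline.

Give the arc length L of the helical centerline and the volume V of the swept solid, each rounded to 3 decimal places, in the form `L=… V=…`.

2πR = 2π·43.5 = 273.318561
per-turn = √(273.318561² + 38.5²) = √(74703.0357 + 1482.25) = √76185.2857 = 276.016821
L = 5 × 276.016821 = 1380.084107
V = π·1.75² × L = 9.621128 × 1380.084107 = 13277.965158

L=1380.084 V=13277.965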